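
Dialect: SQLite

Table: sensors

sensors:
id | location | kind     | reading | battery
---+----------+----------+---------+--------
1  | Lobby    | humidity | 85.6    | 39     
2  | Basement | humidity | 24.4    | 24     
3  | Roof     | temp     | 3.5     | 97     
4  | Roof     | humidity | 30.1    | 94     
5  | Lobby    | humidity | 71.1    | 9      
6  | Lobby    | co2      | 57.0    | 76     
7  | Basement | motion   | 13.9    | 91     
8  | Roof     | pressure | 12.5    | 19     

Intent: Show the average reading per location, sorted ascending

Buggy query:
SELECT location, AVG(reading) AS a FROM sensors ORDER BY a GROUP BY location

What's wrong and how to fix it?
Bug: GROUP BY must precede ORDER BY

Fix: Move ORDER BY to the end, after GROUP BY

Corrected query:
SELECT location, AVG(reading) AS a FROM sensors GROUP BY location ORDER BY a

Result:
location | a        
---------+----------
Roof     | 15.366667
Basement | 19.15    
Lobby    | 71.233333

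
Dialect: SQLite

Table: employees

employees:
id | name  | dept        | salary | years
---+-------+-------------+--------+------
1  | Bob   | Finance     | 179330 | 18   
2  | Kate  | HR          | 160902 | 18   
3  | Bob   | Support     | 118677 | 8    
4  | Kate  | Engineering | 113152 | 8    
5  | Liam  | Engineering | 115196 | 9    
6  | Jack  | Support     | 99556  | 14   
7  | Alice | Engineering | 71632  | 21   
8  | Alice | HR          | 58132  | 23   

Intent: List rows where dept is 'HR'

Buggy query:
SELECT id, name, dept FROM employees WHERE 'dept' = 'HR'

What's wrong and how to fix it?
Bug: 'dept' in single quotes is a string literal, not the column; the comparison is literal-vs-literal and never true

Fix: Remove the quotes around the column name (or use double quotes for an identifier)

Corrected query:
SELECT id, name, dept FROM employees WHERE dept = 'HR'

Result:
id | name  | dept
---+-------+-----
2  | Kate  | HR  
8  | Alice | HR  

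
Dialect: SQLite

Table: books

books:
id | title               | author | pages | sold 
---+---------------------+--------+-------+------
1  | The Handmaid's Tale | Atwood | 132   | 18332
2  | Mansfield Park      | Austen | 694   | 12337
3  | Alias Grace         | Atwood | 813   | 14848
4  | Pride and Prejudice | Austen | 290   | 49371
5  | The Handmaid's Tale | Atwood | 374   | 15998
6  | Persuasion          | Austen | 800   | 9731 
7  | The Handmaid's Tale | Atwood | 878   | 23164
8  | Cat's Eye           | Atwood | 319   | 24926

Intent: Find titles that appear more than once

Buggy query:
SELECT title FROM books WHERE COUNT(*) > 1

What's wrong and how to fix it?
Bug: WHERE can't reference COUNT(*); aggregates are computed after WHERE

Fix: Group first, then use HAVING for the count condition

Corrected query:
SELECT title FROM books GROUP BY title HAVING COUNT(*) > 1

Result:
title              
-------------------
The Handmaid's Tale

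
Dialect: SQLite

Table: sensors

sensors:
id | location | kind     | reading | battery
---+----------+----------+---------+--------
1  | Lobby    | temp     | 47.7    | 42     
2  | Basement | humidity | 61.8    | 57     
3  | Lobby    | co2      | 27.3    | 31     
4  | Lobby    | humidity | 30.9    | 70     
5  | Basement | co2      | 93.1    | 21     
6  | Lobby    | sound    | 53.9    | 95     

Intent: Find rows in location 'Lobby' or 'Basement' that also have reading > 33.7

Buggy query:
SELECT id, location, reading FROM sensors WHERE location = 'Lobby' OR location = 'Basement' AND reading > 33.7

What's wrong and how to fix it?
Bug: Without parentheses, AND is evaluated before OR, so the reading filter only applies to the 'Basement' branch

Fix: Add parentheses around the OR so the AND applies to both alternatives

Corrected query:
SELECT id, location, reading FROM sensors WHERE (location = 'Lobby' OR location = 'Basement') AND reading > 33.7

Result:
id | location | reading
---+----------+--------
1  | Lobby    | 47.7   
2  | Basement | 61.8   
5  | Basement | 93.1   
6  | Lobby    | 53.9   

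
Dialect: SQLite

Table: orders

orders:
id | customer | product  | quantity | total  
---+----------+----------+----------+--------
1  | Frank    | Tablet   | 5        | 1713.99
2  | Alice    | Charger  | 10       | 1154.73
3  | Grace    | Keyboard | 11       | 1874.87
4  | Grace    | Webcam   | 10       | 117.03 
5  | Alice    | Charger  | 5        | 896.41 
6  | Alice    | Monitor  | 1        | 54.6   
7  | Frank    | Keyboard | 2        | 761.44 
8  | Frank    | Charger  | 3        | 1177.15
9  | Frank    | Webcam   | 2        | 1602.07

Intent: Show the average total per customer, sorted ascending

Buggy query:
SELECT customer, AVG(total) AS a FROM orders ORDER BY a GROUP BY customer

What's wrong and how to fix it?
Bug: ORDER BY appears before GROUP BY; SQL clause order requires GROUP BY first

Fix: Move ORDER BY to the end, after GROUP BY

Corrected query:
SELECT customer, AVG(total) AS a FROM orders GROUP BY customer ORDER BY a

Result:
customer | a         
---------+-----------
Alice    | 701.913333
Grace    | 995.95    
Frank    | 1313.6625 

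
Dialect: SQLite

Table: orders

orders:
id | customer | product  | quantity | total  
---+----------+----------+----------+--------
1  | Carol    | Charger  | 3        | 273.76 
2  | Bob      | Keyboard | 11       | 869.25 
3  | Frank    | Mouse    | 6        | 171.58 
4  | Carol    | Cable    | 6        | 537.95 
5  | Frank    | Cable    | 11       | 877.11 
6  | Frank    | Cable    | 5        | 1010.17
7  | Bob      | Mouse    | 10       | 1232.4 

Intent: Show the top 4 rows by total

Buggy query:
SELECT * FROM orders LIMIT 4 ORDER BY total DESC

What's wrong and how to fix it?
Bug: ORDER BY cannot follow LIMIT; LIMIT is the final clause

Fix: Sort with ORDER BY, then apply LIMIT

Corrected query:
SELECT * FROM orders ORDER BY total DESC LIMIT 4

Result:
id | customer | product  | quantity | total  
---+----------+----------+----------+--------
7  | Bob      | Mouse    | 10       | 1232.4 
6  | Frank    | Cable    | 5        | 1010.17
5  | Frank    | Cable    | 11       | 877.11 
2  | Bob      | Keyboard | 11       | 869.25 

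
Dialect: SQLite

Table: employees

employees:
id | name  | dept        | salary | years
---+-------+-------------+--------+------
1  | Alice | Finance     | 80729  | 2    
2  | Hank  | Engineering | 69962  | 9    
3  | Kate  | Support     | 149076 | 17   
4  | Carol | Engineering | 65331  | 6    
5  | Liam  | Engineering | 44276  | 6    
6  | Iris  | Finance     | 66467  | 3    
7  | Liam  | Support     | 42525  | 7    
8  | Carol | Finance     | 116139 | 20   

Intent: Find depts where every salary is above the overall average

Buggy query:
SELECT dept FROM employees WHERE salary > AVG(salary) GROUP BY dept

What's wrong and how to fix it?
Bug: WHERE evaluates per row before aggregation, so AVG() is unavailable

Fix: Use a subquery for AVG and a HAVING MIN(...) filter so the condition holds for every row in the group

Corrected query:
SELECT dept FROM employees GROUP BY dept HAVING MIN(salary) > (SELECT AVG(salary) FROM employees)

Result:
(no rows)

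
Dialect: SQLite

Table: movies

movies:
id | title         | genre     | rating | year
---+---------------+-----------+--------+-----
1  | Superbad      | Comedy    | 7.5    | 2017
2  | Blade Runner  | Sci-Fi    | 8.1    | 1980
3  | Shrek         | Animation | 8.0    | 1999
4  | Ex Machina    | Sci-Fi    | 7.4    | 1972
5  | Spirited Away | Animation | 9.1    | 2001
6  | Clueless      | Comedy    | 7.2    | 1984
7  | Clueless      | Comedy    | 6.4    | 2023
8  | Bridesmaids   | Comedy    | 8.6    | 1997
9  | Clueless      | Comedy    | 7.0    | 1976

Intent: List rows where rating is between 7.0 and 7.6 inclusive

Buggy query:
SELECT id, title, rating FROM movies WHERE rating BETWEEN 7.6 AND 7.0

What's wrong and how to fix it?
Bug: The bounds are reversed; BETWEEN a AND b requires a <= b to match anything

Fix: Write BETWEEN 7.0 AND 7.6

Corrected query:
SELECT id, title, rating FROM movies WHERE rating BETWEEN 7.0 AND 7.6

Result:
id | title      | rating
---+------------+-------
1  | Superbad   | 7.5   
4  | Ex Machina | 7.4   
6  | Clueless   | 7.2   
9  | Clueless   | 7     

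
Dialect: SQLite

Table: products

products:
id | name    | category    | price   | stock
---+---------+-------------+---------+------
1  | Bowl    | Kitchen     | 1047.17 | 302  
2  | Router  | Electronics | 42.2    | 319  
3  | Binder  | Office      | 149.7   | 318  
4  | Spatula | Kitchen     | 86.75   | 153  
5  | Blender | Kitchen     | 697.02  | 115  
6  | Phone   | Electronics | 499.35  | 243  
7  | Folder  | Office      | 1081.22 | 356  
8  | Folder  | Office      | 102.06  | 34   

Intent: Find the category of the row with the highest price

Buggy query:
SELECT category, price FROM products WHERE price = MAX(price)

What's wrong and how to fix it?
Bug: MAX(price) is an aggregate and cannot be used directly in WHERE

Fix: Wrap MAX in a scalar subquery so WHERE compares against a single value

Corrected query:
SELECT category, price FROM products WHERE price = (SELECT MAX(price) FROM products)

Result:
category | price  
---------+--------
Office   | 1081.22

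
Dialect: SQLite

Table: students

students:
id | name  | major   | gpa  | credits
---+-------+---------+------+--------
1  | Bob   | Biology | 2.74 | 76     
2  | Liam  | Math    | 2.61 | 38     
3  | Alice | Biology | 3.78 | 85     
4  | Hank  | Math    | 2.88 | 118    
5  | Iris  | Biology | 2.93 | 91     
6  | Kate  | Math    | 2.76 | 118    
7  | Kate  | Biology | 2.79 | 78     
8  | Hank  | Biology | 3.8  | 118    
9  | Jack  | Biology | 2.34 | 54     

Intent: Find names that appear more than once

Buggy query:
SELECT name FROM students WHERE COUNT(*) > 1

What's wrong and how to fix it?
Bug: COUNT(*) is an aggregate and cannot be used in WHERE

Fix: GROUP BY name, then filter groups with HAVING COUNT(*) > 1

Corrected query:
SELECT name FROM students GROUP BY name HAVING COUNT(*) > 1

Result:
name
----
Hank
Kate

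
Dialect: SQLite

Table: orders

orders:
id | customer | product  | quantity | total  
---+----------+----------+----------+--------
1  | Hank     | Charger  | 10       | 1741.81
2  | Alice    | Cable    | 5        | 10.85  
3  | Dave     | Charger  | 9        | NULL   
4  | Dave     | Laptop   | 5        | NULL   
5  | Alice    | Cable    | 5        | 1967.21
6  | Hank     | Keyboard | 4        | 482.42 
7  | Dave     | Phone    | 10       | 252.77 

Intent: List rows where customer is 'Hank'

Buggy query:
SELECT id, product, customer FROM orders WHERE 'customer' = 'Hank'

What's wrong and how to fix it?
Bug: Single quotes denote string literals in SQL; the column name is being compared as a constant string

Fix: Reference the column as customer without single quotes

Corrected query:
SELECT id, product, customer FROM orders WHERE customer = 'Hank'

Result:
id | product  | customer
---+----------+---------
1  | Charger  | Hank    
6  | Keyboard | Hank    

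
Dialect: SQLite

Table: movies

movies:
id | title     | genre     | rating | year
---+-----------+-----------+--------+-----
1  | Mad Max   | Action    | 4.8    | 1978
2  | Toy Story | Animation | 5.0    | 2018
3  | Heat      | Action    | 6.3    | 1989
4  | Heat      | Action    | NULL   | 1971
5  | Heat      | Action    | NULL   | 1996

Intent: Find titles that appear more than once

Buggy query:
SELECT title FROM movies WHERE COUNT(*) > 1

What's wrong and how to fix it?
Bug: COUNT(*) is an aggregate and cannot be used in WHERE

Fix: Group first, then use HAVING for the count condition

Corrected query:
SELECT title FROM movies GROUP BY title HAVING COUNT(*) > 1

Result:
title
-----
Heat 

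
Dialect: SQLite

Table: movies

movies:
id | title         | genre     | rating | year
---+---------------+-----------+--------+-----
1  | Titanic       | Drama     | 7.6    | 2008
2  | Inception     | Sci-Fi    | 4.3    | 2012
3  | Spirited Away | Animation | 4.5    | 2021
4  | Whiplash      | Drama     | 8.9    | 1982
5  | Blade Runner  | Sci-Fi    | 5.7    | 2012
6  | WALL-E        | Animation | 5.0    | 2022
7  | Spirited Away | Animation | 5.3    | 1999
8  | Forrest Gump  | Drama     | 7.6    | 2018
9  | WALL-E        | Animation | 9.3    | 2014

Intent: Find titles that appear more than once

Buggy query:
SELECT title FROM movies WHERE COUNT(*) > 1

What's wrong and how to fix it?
Bug: COUNT(*) is an aggregate and cannot be used in WHERE

Fix: GROUP BY title, then filter groups with HAVING COUNT(*) > 1

Corrected query:
SELECT title FROM movies GROUP BY title HAVING COUNT(*) > 1

Result:
title        
-------------
Spirited Away
WALL-E       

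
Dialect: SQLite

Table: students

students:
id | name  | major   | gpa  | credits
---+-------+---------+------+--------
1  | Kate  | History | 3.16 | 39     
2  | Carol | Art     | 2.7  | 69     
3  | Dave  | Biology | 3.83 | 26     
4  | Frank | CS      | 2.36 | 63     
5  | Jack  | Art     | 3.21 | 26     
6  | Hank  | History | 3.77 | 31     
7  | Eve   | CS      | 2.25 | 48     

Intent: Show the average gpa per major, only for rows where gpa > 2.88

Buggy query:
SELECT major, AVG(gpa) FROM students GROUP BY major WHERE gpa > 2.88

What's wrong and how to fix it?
Bug: Row-level WHERE must come before GROUP BY in the clause order

Fix: Move the WHERE clause before GROUP BY

Corrected query:
SELECT major, AVG(gpa) FROM students WHERE gpa > 2.88 GROUP BY major

Result:
major   | AVG(gpa)
--------+---------
Art     | 3.21    
Biology | 3.83    
History | 3.465   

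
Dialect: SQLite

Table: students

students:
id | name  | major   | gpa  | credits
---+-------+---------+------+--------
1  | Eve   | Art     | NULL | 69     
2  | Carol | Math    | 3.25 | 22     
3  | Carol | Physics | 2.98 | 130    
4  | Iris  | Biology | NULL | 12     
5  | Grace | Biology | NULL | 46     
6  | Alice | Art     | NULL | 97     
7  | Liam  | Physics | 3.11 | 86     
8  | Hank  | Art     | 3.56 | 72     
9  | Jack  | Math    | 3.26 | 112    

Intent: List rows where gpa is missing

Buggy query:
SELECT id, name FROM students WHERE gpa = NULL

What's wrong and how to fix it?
Bug: '= NULL' is always unknown in SQL three-valued logic, so no rows match

Fix: Replace '= NULL' with 'IS NULL'

Corrected query:
SELECT id, name FROM students WHERE gpa IS NULL

Result:
id | name 
---+------
1  | Eve  
4  | Iris 
5  | Grace
6  | Alice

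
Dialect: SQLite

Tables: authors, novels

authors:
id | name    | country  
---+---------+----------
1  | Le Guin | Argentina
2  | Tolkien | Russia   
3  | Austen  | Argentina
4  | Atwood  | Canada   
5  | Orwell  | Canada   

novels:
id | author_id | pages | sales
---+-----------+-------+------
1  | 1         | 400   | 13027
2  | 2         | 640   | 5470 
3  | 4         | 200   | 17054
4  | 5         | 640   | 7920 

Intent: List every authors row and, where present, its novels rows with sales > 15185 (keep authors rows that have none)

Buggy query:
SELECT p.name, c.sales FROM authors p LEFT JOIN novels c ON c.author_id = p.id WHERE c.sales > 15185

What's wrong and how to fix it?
Bug: Filtering c.sales in WHERE discards the NULL rows produced by LEFT JOIN, turning it into an inner join

Fix: Put 'c.sales > 15185' in the JOIN's ON clause instead of WHERE

Corrected query:
SELECT p.name, c.sales FROM authors p LEFT JOIN novels c ON c.author_id = p.id AND c.sales > 15185

Result:
name    | sales
--------+------
Le Guin | NULL 
Tolkien | NULL 
Austen  | NULL 
Atwood  | 17054
Orwell  | NULL 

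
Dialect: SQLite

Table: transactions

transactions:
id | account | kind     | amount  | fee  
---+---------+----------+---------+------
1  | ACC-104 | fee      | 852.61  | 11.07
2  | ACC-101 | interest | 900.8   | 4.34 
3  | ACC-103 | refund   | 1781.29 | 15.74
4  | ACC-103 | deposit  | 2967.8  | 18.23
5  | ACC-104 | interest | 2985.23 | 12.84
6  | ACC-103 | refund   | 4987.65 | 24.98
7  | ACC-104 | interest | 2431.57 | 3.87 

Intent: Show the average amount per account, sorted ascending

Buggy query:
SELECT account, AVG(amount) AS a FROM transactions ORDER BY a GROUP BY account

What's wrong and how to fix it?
Bug: GROUP BY must precede ORDER BY

Fix: Reorder: SELECT … FROM … GROUP BY … ORDER BY …

Corrected query:
SELECT account, AVG(amount) AS a FROM transactions GROUP BY account ORDER BY a

Result:
account | a          
--------+------------
ACC-101 | 900.8      
ACC-104 | 2089.803333
ACC-103 | 3245.58    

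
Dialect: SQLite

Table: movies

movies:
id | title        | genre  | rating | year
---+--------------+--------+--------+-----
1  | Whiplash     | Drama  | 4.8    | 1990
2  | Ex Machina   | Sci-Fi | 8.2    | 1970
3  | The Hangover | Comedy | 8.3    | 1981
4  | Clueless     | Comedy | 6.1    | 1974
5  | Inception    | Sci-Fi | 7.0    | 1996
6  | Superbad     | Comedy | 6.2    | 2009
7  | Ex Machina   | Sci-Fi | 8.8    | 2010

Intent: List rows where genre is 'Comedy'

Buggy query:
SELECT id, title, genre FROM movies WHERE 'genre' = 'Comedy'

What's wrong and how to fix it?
Bug: 'genre' in single quotes is a string literal, not the column; the comparison is literal-vs-literal and never true

Fix: Remove the quotes around the column name (or use double quotes for an identifier)

Corrected query:
SELECT id, title, genre FROM movies WHERE genre = 'Comedy'

Result:
id | title        | genre 
---+--------------+-------
3  | The Hangover | Comedy
4  | Clueless     | Comedy
6  | Superbad     | Comedy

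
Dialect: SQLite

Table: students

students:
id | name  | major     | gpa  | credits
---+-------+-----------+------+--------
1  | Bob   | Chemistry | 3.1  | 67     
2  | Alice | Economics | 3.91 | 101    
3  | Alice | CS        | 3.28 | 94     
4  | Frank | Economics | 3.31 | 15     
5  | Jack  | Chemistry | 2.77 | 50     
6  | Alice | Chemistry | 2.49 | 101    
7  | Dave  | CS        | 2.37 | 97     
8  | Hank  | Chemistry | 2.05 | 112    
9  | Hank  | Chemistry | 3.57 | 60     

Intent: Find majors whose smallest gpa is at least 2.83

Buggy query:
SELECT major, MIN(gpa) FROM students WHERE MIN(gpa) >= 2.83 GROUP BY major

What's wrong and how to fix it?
Bug: MIN() in WHERE is a misuse of aggregate

Fix: Replace WHERE with HAVING after the GROUP BY

Corrected query:
SELECT major, MIN(gpa) FROM students GROUP BY major HAVING MIN(gpa) >= 2.83

Result:
major     | MIN(gpa)
----------+---------
Economics | 3.31    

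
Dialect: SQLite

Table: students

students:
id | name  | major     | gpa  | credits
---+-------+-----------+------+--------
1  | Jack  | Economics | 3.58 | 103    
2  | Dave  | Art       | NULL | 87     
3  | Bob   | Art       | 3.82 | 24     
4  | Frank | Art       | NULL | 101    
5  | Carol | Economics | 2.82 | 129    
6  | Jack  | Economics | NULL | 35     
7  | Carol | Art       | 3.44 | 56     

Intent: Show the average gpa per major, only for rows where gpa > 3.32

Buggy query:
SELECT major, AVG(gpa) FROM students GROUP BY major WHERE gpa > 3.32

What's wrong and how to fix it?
Bug: Row-level WHERE must come before GROUP BY in the clause order

Fix: Move the WHERE clause before GROUP BY

Corrected query:
SELECT major, AVG(gpa) FROM students WHERE gpa > 3.32 GROUP BY major

Result:
major     | AVG(gpa)
----------+---------
Art       | 3.63    
Economics | 3.58    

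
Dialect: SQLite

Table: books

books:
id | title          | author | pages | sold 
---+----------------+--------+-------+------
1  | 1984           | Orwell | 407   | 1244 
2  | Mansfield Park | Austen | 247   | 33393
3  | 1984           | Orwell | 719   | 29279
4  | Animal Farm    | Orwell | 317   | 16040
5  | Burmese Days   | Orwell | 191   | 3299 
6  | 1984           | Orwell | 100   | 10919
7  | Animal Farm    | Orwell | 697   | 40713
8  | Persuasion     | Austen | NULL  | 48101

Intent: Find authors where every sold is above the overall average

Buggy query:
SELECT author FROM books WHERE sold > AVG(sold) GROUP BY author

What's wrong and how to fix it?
Bug: WHERE evaluates per row before aggregation, so AVG() is unavailable

Fix: Use a subquery for AVG and a HAVING MIN(...) filter so the condition holds for every row in the group

Corrected query:
SELECT author FROM books GROUP BY author HAVING MIN(sold) > (SELECT AVG(sold) FROM books)

Result:
author
------
Austen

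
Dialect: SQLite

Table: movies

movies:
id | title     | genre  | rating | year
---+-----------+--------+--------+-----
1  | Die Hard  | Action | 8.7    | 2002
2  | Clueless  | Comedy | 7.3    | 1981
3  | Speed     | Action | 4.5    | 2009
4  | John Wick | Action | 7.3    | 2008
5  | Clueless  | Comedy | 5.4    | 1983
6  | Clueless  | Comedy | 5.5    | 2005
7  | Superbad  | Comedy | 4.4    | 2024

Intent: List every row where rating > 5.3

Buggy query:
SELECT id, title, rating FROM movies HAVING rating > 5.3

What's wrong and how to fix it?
Bug: HAVING filters the output of aggregation, but this query has no GROUP BY and no aggregate functions, so SQLite rejects it (HAVING clause on a non-aggregate query); the condition here is per row

Fix: Replace HAVING with WHERE since the condition applies to individual rows

Corrected query:
SELECT id, title, rating FROM movies WHERE rating > 5.3

Result:
id | title     | rating
---+-----------+-------
1  | Die Hard  | 8.7   
2  | Clueless  | 7.3   
4  | John Wick | 7.3   
5  | Clueless  | 5.4   
6  | Clueless  | 5.5   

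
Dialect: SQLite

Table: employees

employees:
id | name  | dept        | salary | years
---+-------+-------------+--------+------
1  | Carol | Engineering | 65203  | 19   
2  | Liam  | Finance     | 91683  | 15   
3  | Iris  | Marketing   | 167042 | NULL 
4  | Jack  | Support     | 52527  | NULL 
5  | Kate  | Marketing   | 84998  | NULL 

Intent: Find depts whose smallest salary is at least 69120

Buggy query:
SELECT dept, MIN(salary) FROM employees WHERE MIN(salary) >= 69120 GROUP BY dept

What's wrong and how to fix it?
Bug: MIN() in WHERE is a misuse of aggregate

Fix: Use HAVING for the per-group MIN condition

Corrected query:
SELECT dept, MIN(salary) FROM employees GROUP BY dept HAVING MIN(salary) >= 69120

Result:
dept      | MIN(salary)
----------+------------
Finance   | 91683      
Marketing | 84998      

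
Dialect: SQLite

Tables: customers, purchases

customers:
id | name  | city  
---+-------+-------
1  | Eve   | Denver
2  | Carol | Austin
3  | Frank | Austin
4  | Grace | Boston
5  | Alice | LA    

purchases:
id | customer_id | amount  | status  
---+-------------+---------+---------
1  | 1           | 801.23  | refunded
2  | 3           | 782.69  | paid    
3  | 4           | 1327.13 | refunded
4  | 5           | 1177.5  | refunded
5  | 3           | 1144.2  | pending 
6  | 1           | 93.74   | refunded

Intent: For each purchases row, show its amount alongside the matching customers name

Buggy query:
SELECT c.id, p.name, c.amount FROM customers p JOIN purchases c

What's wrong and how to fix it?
Bug: Missing join condition: each purchases row is matched to all customers rows instead of just its own

Fix: Specify the join condition linking the foreign key to the parent id

Corrected query:
SELECT c.id, p.name, c.amount FROM customers p JOIN purchases c ON c.customer_id = p.id

Result:
id | name  | amount 
---+-------+--------
1  | Eve   | 801.23 
2  | Frank | 782.69 
3  | Grace | 1327.13
4  | Alice | 1177.5 
5  | Frank | 1144.2 
6  | Eve   | 93.74  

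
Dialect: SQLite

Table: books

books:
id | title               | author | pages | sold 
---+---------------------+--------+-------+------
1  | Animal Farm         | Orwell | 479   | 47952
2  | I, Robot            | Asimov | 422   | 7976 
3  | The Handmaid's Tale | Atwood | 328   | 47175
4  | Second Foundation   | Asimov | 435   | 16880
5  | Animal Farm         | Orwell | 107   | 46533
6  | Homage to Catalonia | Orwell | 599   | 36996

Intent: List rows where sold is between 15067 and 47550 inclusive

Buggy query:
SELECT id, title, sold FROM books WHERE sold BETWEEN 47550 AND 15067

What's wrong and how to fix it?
Bug: BETWEEN expects the lower bound first; with 47550 AND 15067 the range is empty

Fix: Swap the bounds so the smaller value comes first

Corrected query:
SELECT id, title, sold FROM books WHERE sold BETWEEN 15067 AND 47550

Result:
id | title               | sold 
---+---------------------+------
3  | The Handmaid's Tale | 47175
4  | Second Foundation   | 16880
5  | Animal Farm         | 46533
6  | Homage to Catalonia | 36996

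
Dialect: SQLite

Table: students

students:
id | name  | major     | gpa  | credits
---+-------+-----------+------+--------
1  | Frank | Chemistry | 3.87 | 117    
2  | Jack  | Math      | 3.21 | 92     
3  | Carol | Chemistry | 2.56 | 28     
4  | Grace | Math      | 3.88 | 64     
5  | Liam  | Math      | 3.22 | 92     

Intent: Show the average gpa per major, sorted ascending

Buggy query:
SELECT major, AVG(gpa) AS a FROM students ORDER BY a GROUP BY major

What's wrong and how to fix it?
Bug: ORDER BY appears before GROUP BY; SQL clause order requires GROUP BY first

Fix: Move ORDER BY to the end, after GROUP BY

Corrected query:
SELECT major, AVG(gpa) AS a FROM students GROUP BY major ORDER BY a

Result:
major     | a       
----------+---------
Chemistry | 3.215   
Math      | 3.436667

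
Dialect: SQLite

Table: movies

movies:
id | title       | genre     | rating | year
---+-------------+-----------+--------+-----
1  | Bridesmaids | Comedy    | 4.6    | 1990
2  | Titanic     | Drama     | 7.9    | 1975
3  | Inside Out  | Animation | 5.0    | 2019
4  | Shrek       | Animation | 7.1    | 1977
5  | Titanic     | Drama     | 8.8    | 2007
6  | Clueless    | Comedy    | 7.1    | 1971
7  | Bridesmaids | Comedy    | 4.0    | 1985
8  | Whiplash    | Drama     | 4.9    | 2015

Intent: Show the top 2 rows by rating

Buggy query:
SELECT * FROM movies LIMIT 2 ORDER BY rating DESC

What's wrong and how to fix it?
Bug: LIMIT must come after ORDER BY

Fix: Swap the clauses: ORDER BY first, then LIMIT

Corrected query:
SELECT * FROM movies ORDER BY rating DESC LIMIT 2

Result:
id | title   | genre | rating | year
---+---------+-------+--------+-----
5  | Titanic | Drama | 8.8    | 2007
2  | Titanic | Drama | 7.9    | 1975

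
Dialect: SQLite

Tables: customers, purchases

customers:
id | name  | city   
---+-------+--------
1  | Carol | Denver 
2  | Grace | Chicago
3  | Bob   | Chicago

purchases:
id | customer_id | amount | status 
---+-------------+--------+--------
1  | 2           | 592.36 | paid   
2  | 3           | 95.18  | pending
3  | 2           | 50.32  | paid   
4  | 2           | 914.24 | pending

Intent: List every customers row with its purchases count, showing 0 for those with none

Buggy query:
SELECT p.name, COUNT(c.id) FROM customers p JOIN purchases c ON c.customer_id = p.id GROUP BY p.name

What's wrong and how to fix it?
Bug: An inner join excludes parents with zero children

Fix: Use LEFT JOIN so parents without children still appear (COUNT(c.id) gives 0)

Corrected query:
SELECT p.name, COUNT(c.id) FROM customers p LEFT JOIN purchases c ON c.customer_id = p.id GROUP BY p.name

Result:
name  | COUNT(c.id)
------+------------
Bob   | 1          
Carol | 0          
Grace | 3          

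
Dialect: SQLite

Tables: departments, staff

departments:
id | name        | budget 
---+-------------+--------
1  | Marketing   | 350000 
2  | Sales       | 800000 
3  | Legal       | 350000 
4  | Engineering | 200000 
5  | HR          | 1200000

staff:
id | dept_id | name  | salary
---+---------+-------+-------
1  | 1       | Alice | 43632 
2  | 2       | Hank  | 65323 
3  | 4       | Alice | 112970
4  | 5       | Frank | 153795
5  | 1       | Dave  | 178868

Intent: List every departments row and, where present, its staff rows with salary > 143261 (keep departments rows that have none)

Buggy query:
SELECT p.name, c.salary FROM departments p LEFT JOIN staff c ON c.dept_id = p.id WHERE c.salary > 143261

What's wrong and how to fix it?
Bug: A WHERE condition on the right-hand table after LEFT JOIN drops unmatched parents

Fix: Put 'c.salary > 143261' in the JOIN's ON clause instead of WHERE

Corrected query:
SELECT p.name, c.salary FROM departments p LEFT JOIN staff c ON c.dept_id = p.id AND c.salary > 143261

Result:
name        | salary
------------+-------
Marketing   | 178868
Sales       | NULL  
Legal       | NULL  
Engineering | NULL  
HR          | 153795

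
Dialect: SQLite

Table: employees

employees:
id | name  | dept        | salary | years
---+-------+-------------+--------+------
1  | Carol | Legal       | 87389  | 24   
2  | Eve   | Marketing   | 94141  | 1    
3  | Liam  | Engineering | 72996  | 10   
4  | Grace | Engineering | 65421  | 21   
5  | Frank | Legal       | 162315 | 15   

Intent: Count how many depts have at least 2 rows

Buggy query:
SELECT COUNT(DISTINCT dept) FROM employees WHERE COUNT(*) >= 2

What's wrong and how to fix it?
Bug: COUNT(*) cannot appear in WHERE; the per-group count doesn't exist yet

Fix: Use a subquery that GROUPs and filters with HAVING, then count its rows

Corrected query:
SELECT COUNT(*) FROM (SELECT dept FROM employees GROUP BY dept HAVING COUNT(*) >= 2)

Result:
COUNT(*)
--------
2       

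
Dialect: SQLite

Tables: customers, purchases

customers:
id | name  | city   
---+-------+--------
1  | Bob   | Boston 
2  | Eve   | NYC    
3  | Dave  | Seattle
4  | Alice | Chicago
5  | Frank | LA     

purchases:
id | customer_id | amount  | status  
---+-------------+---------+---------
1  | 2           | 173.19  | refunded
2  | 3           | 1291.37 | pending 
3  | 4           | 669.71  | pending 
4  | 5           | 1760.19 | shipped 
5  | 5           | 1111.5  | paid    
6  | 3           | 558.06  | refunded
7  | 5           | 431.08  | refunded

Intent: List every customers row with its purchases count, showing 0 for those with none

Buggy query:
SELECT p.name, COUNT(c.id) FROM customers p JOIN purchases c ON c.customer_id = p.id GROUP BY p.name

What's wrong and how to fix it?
Bug: INNER JOIN drops customers rows that have no matching purchases rows

Fix: Use LEFT JOIN so parents without children still appear (COUNT(c.id) gives 0)

Corrected query:
SELECT p.name, COUNT(c.id) FROM customers p LEFT JOIN purchases c ON c.customer_id = p.id GROUP BY p.name

Result:
name  | COUNT(c.id)
------+------------
Alice | 1          
Bob   | 0          
Dave  | 2          
Eve   | 1          
Frank | 3          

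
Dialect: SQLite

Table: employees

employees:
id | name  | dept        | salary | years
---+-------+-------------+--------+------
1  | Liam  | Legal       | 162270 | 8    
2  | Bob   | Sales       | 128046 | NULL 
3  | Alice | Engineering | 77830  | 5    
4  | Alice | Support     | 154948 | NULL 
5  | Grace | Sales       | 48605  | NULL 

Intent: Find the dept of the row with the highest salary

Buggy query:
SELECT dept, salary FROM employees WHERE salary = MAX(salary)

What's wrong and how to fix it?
Bug: WHERE is evaluated per row; an aggregate over the whole table isn't defined there

Fix: Wrap MAX in a scalar subquery so WHERE compares against a single value

Corrected query:
SELECT dept, salary FROM employees WHERE salary = (SELECT MAX(salary) FROM employees)

Result:
dept  | salary
------+-------
Legal | 162270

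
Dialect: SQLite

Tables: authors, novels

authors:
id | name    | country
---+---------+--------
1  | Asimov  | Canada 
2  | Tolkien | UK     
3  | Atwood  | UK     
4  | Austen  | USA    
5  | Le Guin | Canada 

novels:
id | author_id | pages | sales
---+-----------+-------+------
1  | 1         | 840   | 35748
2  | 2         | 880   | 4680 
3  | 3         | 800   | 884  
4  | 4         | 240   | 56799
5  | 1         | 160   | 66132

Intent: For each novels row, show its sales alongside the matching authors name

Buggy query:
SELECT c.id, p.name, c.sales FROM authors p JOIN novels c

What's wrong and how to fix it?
Bug: Missing join condition: each novels row is matched to all authors rows instead of just its own

Fix: Specify the join condition linking the foreign key to the parent id

Corrected query:
SELECT c.id, p.name, c.sales FROM authors p JOIN novels c ON c.author_id = p.id

Result:
id | name    | sales
---+---------+------
1  | Asimov  | 35748
2  | Tolkien | 4680 
3  | Atwood  | 884  
4  | Austen  | 56799
5  | Asimov  | 66132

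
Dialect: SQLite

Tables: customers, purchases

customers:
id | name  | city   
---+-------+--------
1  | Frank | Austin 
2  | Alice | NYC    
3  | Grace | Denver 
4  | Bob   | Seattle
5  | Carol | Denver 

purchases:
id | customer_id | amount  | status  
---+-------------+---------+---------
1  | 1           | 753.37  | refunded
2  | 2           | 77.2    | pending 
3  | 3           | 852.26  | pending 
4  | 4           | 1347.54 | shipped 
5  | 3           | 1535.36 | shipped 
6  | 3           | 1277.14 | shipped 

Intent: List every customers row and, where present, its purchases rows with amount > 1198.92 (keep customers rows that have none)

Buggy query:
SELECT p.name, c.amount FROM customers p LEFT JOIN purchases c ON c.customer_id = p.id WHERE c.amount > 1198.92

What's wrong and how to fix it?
Bug: Filtering c.amount in WHERE discards the NULL rows produced by LEFT JOIN, turning it into an inner join

Fix: Move the right-table condition into the ON clause so unmatched parents are kept

Corrected query:
SELECT p.name, c.amount FROM customers p LEFT JOIN purchases c ON c.customer_id = p.id AND c.amount > 1198.92

Result:
name  | amount 
------+--------
Frank | NULL   
Alice | NULL   
Grace | 1277.14
Grace | 1535.36
Bob   | 1347.54
Carol | NULL   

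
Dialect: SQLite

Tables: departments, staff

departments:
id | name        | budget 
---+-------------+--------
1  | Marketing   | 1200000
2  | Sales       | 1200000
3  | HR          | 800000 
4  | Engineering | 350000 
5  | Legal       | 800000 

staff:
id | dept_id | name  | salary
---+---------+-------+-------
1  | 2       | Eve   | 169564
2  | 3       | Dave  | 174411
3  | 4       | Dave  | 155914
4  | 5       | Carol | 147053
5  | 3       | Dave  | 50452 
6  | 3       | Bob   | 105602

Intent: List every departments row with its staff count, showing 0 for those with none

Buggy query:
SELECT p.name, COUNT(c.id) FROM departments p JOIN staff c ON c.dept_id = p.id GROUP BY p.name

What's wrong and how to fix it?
Bug: An inner join excludes parents with zero children

Fix: Use LEFT JOIN so parents without children still appear (COUNT(c.id) gives 0)

Corrected query:
SELECT p.name, COUNT(c.id) FROM departments p LEFT JOIN staff c ON c.dept_id = p.id GROUP BY p.name

Result:
name        | COUNT(c.id)
------------+------------
Engineering | 1          
HR          | 3          
Legal       | 1          
Marketing   | 0          
Sales       | 1          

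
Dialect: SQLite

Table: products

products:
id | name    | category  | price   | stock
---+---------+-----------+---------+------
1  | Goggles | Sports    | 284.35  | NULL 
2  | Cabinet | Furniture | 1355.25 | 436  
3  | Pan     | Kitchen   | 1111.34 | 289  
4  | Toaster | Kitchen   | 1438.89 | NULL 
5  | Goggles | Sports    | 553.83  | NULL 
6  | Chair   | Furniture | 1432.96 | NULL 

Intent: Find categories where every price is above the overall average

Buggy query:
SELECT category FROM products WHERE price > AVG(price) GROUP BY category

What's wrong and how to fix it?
Bug: AVG() is an aggregate; it can't sit directly in WHERE

Fix: Use a subquery for AVG and a HAVING MIN(...) filter so the condition holds for every row in the group

Corrected query:
SELECT category FROM products GROUP BY category HAVING MIN(price) > (SELECT AVG(price) FROM products)

Result:
category 
---------
Furniture
Kitchen  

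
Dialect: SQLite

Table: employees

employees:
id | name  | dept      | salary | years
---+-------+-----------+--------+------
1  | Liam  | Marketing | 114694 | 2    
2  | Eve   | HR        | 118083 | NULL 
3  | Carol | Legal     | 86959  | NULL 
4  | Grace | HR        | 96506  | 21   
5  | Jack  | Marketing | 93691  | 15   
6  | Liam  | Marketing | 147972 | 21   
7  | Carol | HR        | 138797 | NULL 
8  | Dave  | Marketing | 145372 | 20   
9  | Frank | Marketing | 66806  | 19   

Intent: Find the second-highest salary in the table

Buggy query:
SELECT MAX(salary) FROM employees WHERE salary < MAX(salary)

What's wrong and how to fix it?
Bug: MAX(salary) on the right of the comparison is an aggregate-in-WHERE error

Fix: Put the inner MAX in a scalar subquery

Corrected query:
SELECT MAX(salary) FROM employees WHERE salary < (SELECT MAX(salary) FROM employees)

Result:
MAX(salary)
-----------
145372     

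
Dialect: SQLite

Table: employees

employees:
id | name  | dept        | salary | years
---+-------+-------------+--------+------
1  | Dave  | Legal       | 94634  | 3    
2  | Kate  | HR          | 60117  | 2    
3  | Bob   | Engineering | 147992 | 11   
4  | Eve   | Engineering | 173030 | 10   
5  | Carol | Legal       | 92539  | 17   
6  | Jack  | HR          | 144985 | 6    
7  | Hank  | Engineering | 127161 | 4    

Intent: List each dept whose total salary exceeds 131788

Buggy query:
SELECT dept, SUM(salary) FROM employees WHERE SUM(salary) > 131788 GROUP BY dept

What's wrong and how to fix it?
Bug: Aggregate functions cannot appear in a WHERE clause

Fix: Use HAVING (which filters groups after aggregation) instead of WHERE

Corrected query:
SELECT dept, SUM(salary) FROM employees GROUP BY dept HAVING SUM(salary) > 131788

Result:
dept        | SUM(salary)
------------+------------
Engineering | 448183     
HR          | 205102     
Legal       | 187173     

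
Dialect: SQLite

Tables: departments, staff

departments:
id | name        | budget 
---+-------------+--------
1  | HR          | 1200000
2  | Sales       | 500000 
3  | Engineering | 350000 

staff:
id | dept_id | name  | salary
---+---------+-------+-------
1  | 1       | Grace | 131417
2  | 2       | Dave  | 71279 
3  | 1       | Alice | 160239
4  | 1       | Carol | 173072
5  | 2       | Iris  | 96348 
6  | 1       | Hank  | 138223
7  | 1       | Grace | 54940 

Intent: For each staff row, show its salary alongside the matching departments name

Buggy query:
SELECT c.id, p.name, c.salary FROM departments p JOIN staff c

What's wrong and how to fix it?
Bug: Missing join condition: each staff row is matched to all departments rows instead of just its own

Fix: Specify the join condition linking the foreign key to the parent id

Corrected query:
SELECT c.id, p.name, c.salary FROM departments p JOIN staff c ON c.dept_id = p.id

Result:
id | name  | salary
---+-------+-------
1  | HR    | 131417
2  | Sales | 71279 
3  | HR    | 160239
4  | HR    | 173072
5  | Sales | 96348 
6  | HR    | 138223
7  | HR    | 54940 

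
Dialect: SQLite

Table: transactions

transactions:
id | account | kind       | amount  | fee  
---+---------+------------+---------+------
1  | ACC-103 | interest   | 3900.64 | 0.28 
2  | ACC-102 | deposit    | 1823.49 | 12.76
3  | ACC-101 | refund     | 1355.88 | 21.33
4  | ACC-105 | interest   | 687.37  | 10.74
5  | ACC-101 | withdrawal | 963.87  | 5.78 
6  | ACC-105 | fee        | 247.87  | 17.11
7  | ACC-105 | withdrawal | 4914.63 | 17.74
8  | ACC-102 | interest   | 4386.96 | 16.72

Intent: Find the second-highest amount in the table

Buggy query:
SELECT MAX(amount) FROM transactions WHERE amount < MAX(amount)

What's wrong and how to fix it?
Bug: The inner MAX is an aggregate inside WHERE, which is not allowed

Fix: Compute the overall MAX in a subquery, then take MAX of rows below it

Corrected query:
SELECT MAX(amount) FROM transactions WHERE amount < (SELECT MAX(amount) FROM transactions)

Result:
MAX(amount)
-----------
4386.96    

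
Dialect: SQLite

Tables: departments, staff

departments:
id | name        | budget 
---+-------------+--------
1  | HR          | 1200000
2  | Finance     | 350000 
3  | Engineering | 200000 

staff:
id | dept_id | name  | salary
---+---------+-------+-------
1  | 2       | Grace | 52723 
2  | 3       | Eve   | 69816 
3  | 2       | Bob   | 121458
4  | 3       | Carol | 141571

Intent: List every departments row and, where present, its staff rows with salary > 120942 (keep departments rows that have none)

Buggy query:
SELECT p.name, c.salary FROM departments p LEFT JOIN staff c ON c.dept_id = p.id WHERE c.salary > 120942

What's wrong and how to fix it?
Bug: Filtering c.salary in WHERE discards the NULL rows produced by LEFT JOIN, turning it into an inner join

Fix: Move the right-table condition into the ON clause so unmatched parents are kept

Corrected query:
SELECT p.name, c.salary FROM departments p LEFT JOIN staff c ON c.dept_id = p.id AND c.salary > 120942

Result:
name        | salary
------------+-------
HR          | NULL  
Finance     | 121458
Engineering | 141571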